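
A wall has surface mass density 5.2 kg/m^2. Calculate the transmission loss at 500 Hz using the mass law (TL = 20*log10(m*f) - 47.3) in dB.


Given values:
  m = 5.2 kg/m^2, f = 500 Hz
Formula: TL = 20 * log10(m * f) - 47.3
Compute m * f = 5.2 * 500 = 2600.0
Compute log10(2600.0) = 3.414973
Compute 20 * 3.414973 = 68.2995
TL = 68.2995 - 47.3 = 21.0

21.0 dB


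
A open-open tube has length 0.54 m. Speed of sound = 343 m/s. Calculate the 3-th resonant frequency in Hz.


Given values:
  Tube type: open-open, L = 0.54 m, c = 343 m/s, n = 3
Formula: f_n = n * c / (2 * L)
Compute 2 * L = 2 * 0.54 = 1.08
f = 3 * 343 / 1.08
f = 952.78

952.78 Hz


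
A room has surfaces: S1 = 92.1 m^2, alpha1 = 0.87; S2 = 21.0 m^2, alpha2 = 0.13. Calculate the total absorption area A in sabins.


Given surfaces:
  Surface 1: 92.1 * 0.87 = 80.127
  Surface 2: 21.0 * 0.13 = 2.73
Formula: A = sum(Si * alpha_i)
A = 80.127 + 2.73
A = 82.86

82.86 sabins


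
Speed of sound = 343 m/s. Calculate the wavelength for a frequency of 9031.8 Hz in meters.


Given values:
  c = 343 m/s, f = 9031.8 Hz
Formula: lambda = c / f
lambda = 343 / 9031.8
lambda = 0.038

0.038 m


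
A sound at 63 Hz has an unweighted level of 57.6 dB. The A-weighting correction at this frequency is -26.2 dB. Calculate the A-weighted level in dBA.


Given values:
  SPL = 57.6 dB
  A-weighting at 63 Hz = -26.2 dB
Formula: L_A = SPL + A_weight
L_A = 57.6 + (-26.2)
L_A = 31.4

31.4 dBA


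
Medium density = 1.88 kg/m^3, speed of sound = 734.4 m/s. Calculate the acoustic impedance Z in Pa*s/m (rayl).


Given values:
  rho = 1.88 kg/m^3
  c = 734.4 m/s
Formula: Z = rho * c
Z = 1.88 * 734.4
Z = 1380.67

1380.67 rayl


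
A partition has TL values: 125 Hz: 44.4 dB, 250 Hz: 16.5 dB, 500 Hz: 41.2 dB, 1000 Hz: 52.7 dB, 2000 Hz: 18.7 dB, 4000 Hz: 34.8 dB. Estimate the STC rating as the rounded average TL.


Given TL values at each frequency:
  125 Hz: 44.4 dB
  250 Hz: 16.5 dB
  500 Hz: 41.2 dB
  1000 Hz: 52.7 dB
  2000 Hz: 18.7 dB
  4000 Hz: 34.8 dB
Formula: STC ~ round(average of TL values)
Sum = 44.4 + 16.5 + 41.2 + 52.7 + 18.7 + 34.8 = 208.3
Average = 208.3 / 6 = 34.72
Rounded: 35

35


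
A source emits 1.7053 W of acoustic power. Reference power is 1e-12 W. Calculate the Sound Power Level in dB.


Given values:
  W = 1.7053 W
  W_ref = 1e-12 W
Formula: SWL = 10 * log10(W / W_ref)
Compute ratio: W / W_ref = 1705300000000
Compute log10: log10(1705300000000) = 12.231801
Multiply: SWL = 10 * 12.231801 = 122.32

122.32 dB


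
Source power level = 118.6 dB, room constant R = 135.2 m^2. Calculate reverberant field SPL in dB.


Given values:
  Lw = 118.6 dB, R = 135.2 m^2
Formula: SPL = Lw + 10 * log10(4 / R)
Compute 4 / R = 4 / 135.2 = 0.029586
Compute 10 * log10(0.029586) = -15.2891
SPL = 118.6 + (-15.2891) = 103.31

103.31 dB


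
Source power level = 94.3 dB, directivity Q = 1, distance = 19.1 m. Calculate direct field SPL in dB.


Given values:
  Lw = 94.3 dB, Q = 1, r = 19.1 m
Formula: SPL = Lw + 10 * log10(Q / (4 * pi * r^2))
Compute 4 * pi * r^2 = 4 * pi * 19.1^2 = 4584.3377
Compute Q / denom = 1 / 4584.3377 = 0.00021813
Compute 10 * log10(0.00021813) = -36.6128
SPL = 94.3 + (-36.6128) = 57.69

57.69 dB


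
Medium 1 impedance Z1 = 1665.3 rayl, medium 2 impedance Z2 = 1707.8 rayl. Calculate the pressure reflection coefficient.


Given values:
  Z1 = 1665.3 rayl, Z2 = 1707.8 rayl
Formula: R = (Z2 - Z1) / (Z2 + Z1)
Numerator: Z2 - Z1 = 1707.8 - 1665.3 = 42.5
Denominator: Z2 + Z1 = 1707.8 + 1665.3 = 3373.1
R = 42.5 / 3373.1 = 0.0126

0.0126


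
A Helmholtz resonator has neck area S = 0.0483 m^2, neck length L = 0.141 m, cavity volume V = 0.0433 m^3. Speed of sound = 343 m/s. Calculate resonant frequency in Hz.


Given values:
  S = 0.0483 m^2, L = 0.141 m, V = 0.0433 m^3, c = 343 m/s
Formula: f = (c / (2*pi)) * sqrt(S / (V * L))
Compute V * L = 0.0433 * 0.141 = 0.0061053
Compute S / (V * L) = 0.0483 / 0.0061053 = 7.9112
Compute sqrt(7.9112) = 2.812686
Compute c / (2*pi) = 343 / 6.283185 = 54.590148
f = 54.590148 * 2.812686 = 153.54

153.54 Hz


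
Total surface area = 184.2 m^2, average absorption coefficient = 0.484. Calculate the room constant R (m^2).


Given values:
  S = 184.2 m^2, alpha = 0.484
Formula: R = S * alpha / (1 - alpha)
Numerator: 184.2 * 0.484 = 89.1528
Denominator: 1 - 0.484 = 0.516
R = 89.1528 / 0.516 = 172.78

172.78 m^2


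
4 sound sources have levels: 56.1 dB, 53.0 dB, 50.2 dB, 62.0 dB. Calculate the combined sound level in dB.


Formula: L_total = 10 * log10( sum(10^(Li/10)) )
  Source 1: 10^(56.1/10) = 407380.2778
  Source 2: 10^(53.0/10) = 199526.2315
  Source 3: 10^(50.2/10) = 104712.8548
  Source 4: 10^(62.0/10) = 1584893.1925
Sum of linear values = 2296512.5566
L_total = 10 * log10(2296512.5566) = 63.61

63.61 dB


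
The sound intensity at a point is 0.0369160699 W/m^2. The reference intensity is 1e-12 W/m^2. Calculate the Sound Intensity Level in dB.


Given values:
  I = 0.0369160699 W/m^2
  I_ref = 1e-12 W/m^2
Formula: SIL = 10 * log10(I / I_ref)
Compute ratio: I / I_ref = 36916069900
Compute log10: log10(36916069900) = 10.567215
Multiply: SIL = 10 * 10.567215 = 105.67

105.67 dB


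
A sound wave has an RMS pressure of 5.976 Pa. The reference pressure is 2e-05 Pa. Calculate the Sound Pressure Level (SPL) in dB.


Given values:
  p = 5.976 Pa
  p_ref = 2e-05 Pa
Formula: SPL = 20 * log10(p / p_ref)
Compute ratio: p / p_ref = 5.976 / 2e-05 = 298800
Compute log10: log10(298800) = 5.475381
Multiply: SPL = 20 * 5.475381 = 109.51

109.51 dB


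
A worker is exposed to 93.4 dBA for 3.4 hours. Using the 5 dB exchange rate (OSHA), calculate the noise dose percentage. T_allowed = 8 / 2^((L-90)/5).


Given values:
  L = 93.4 dBA, T = 3.4 hours
Formula: T_allowed = 8 / 2^((L - 90) / 5)
Compute exponent: (93.4 - 90) / 5 = 0.68
Compute 2^(0.68) = 1.60214
T_allowed = 8 / 1.60214 = 4.993321 hours
Dose = (T / T_allowed) * 100
Dose = (3.4 / 4.993321) * 100 = 68.09

68.09 %


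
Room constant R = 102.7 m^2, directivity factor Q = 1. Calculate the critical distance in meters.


Given values:
  R = 102.7 m^2, Q = 1
Formula: d_c = 0.141 * sqrt(Q * R)
Compute Q * R = 1 * 102.7 = 102.7
Compute sqrt(102.7) = 10.1341
d_c = 0.141 * 10.1341 = 1.429

1.429 m


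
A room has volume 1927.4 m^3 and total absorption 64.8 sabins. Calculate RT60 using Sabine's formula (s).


Given values:
  V = 1927.4 m^3
  A = 64.8 sabins
Formula: RT60 = 0.161 * V / A
Numerator: 0.161 * 1927.4 = 310.3114
RT60 = 310.3114 / 64.8 = 4.789

4.789 s


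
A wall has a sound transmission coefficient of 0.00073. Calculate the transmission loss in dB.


Given values:
  tau = 0.00073
Formula: TL = 10 * log10(1 / tau)
Compute 1 / tau = 1 / 0.00073 = 1369.863
Compute log10(1369.863) = 3.136677
TL = 10 * 3.136677 = 31.37

31.37 dB


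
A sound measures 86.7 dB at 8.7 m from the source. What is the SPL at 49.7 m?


Given values:
  SPL1 = 86.7 dB, r1 = 8.7 m, r2 = 49.7 m
Formula: SPL2 = SPL1 - 20 * log10(r2 / r1)
Compute ratio: r2 / r1 = 49.7 / 8.7 = 5.7126
Compute log10: log10(5.7126) = 0.756834
Compute drop: 20 * 0.756834 = 15.1367
SPL2 = 86.7 - 15.1367 = 71.56

71.56 dB


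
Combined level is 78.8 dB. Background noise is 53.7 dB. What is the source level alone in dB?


Given values:
  L_total = 78.8 dB, L_bg = 53.7 dB
Formula: L_source = 10 * log10(10^(L_total/10) - 10^(L_bg/10))
Convert to linear:
  10^(78.8/10) = 75857757.5029
  10^(53.7/10) = 234422.8815
Difference: 75857757.5029 - 234422.8815 = 75623334.6214
L_source = 10 * log10(75623334.6214) = 78.79

78.79 dB


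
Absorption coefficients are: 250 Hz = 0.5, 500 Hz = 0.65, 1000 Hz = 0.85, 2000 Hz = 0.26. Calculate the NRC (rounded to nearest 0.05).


Given values:
  a_250 = 0.5, a_500 = 0.65
  a_1000 = 0.85, a_2000 = 0.26
Formula: NRC = (a250 + a500 + a1000 + a2000) / 4
Sum = 0.5 + 0.65 + 0.85 + 0.26 = 2.26
NRC = 2.26 / 4 = 0.565
Rounded to nearest 0.05: 0.55

0.55


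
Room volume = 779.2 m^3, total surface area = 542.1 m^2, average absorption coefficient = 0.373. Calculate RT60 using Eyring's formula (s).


Given values:
  V = 779.2 m^3, S = 542.1 m^2, alpha = 0.373
Formula: RT60 = 0.161 * V / (-S * ln(1 - alpha))
Compute ln(1 - 0.373) = ln(0.627) = -0.466809
Denominator: -542.1 * -0.466809 = 253.0572
Numerator: 0.161 * 779.2 = 125.4512
RT60 = 125.4512 / 253.0572 = 0.496

0.496 s


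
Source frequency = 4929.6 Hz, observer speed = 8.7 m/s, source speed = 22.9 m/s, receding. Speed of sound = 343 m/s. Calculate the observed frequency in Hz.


Given values:
  f_s = 4929.6 Hz, v_o = 8.7 m/s, v_s = 22.9 m/s
  Direction: receding
Formula: f_o = f_s * (c - v_o) / (c + v_s)
Numerator: c - v_o = 343 - 8.7 = 334.3
Denominator: c + v_s = 343 + 22.9 = 365.9
f_o = 4929.6 * 334.3 / 365.9 = 4503.87

4503.87 Hz


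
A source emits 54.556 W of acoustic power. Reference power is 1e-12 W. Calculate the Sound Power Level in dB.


Given values:
  W = 54.556 W
  W_ref = 1e-12 W
Formula: SWL = 10 * log10(W / W_ref)
Compute ratio: W / W_ref = 54556000000000
Compute log10: log10(54556000000000) = 13.736843
Multiply: SWL = 10 * 13.736843 = 137.37

137.37 dB


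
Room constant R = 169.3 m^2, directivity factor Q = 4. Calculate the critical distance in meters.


Given values:
  R = 169.3 m^2, Q = 4
Formula: d_c = 0.141 * sqrt(Q * R)
Compute Q * R = 4 * 169.3 = 677.2
Compute sqrt(677.2) = 26.0231
d_c = 0.141 * 26.0231 = 3.669

3.669 m


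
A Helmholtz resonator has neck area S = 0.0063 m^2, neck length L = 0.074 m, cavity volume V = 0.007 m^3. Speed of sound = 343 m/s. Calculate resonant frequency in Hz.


Given values:
  S = 0.0063 m^2, L = 0.074 m, V = 0.007 m^3, c = 343 m/s
Formula: f = (c / (2*pi)) * sqrt(S / (V * L))
Compute V * L = 0.007 * 0.074 = 0.000518
Compute S / (V * L) = 0.0063 / 0.000518 = 12.1622
Compute sqrt(12.1622) = 3.487435
Compute c / (2*pi) = 343 / 6.283185 = 54.590148
f = 54.590148 * 3.487435 = 190.38

190.38 Hz


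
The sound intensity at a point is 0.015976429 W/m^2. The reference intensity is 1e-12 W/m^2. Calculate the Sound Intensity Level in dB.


Given values:
  I = 0.015976429 W/m^2
  I_ref = 1e-12 W/m^2
Formula: SIL = 10 * log10(I / I_ref)
Compute ratio: I / I_ref = 15976429000
Compute log10: log10(15976429000) = 10.20348
Multiply: SIL = 10 * 10.20348 = 102.03

102.03 dB


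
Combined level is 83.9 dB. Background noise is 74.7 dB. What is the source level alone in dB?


Given values:
  L_total = 83.9 dB, L_bg = 74.7 dB
Formula: L_source = 10 * log10(10^(L_total/10) - 10^(L_bg/10))
Convert to linear:
  10^(83.9/10) = 245470891.5685
  10^(74.7/10) = 29512092.2667
Difference: 245470891.5685 - 29512092.2667 = 215958799.3018
L_source = 10 * log10(215958799.3018) = 83.34

83.34 dB


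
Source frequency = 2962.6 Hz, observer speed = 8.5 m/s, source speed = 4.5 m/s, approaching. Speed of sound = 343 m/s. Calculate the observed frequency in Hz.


Given values:
  f_s = 2962.6 Hz, v_o = 8.5 m/s, v_s = 4.5 m/s
  Direction: approaching
Formula: f_o = f_s * (c + v_o) / (c - v_s)
Numerator: c + v_o = 343 + 8.5 = 351.5
Denominator: c - v_s = 343 - 4.5 = 338.5
f_o = 2962.6 * 351.5 / 338.5 = 3076.38

3076.38 Hz


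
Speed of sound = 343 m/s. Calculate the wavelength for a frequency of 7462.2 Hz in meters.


Given values:
  c = 343 m/s, f = 7462.2 Hz
Formula: lambda = c / f
lambda = 343 / 7462.2
lambda = 0.046

0.046 m


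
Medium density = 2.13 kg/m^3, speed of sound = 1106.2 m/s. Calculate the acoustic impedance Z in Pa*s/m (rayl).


Given values:
  rho = 2.13 kg/m^3
  c = 1106.2 m/s
Formula: Z = rho * c
Z = 2.13 * 1106.2
Z = 2356.21

2356.21 rayl


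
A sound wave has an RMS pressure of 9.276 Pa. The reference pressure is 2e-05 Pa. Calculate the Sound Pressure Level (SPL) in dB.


Given values:
  p = 9.276 Pa
  p_ref = 2e-05 Pa
Formula: SPL = 20 * log10(p / p_ref)
Compute ratio: p / p_ref = 9.276 / 2e-05 = 463800
Compute log10: log10(463800) = 5.666331
Multiply: SPL = 20 * 5.666331 = 113.33

113.33 dB


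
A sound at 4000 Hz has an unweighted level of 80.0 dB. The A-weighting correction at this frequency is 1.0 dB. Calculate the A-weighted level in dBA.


Given values:
  SPL = 80.0 dB
  A-weighting at 4000 Hz = 1.0 dB
Formula: L_A = SPL + A_weight
L_A = 80.0 + (1.0)
L_A = 81.0

81.0 dBA


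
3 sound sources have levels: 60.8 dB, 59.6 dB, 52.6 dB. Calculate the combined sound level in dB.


Formula: L_total = 10 * log10( sum(10^(Li/10)) )
  Source 1: 10^(60.8/10) = 1202264.4346
  Source 2: 10^(59.6/10) = 912010.8394
  Source 3: 10^(52.6/10) = 181970.0859
Sum of linear values = 2296245.3599
L_total = 10 * log10(2296245.3599) = 63.61

63.61 dB


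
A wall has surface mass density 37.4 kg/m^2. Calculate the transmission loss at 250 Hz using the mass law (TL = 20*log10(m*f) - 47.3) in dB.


Given values:
  m = 37.4 kg/m^2, f = 250 Hz
Formula: TL = 20 * log10(m * f) - 47.3
Compute m * f = 37.4 * 250 = 9350.0
Compute log10(9350.0) = 3.970812
Compute 20 * 3.970812 = 79.4162
TL = 79.4162 - 47.3 = 32.12

32.12 dB


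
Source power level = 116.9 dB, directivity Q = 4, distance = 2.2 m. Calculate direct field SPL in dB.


Given values:
  Lw = 116.9 dB, Q = 4, r = 2.2 m
Formula: SPL = Lw + 10 * log10(Q / (4 * pi * r^2))
Compute 4 * pi * r^2 = 4 * pi * 2.2^2 = 60.8212
Compute Q / denom = 4 / 60.8212 = 0.06576654
Compute 10 * log10(0.06576654) = -11.82
SPL = 116.9 + (-11.82) = 105.08

105.08 dB


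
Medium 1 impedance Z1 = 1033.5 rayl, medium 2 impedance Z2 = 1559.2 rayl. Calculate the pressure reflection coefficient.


Given values:
  Z1 = 1033.5 rayl, Z2 = 1559.2 rayl
Formula: R = (Z2 - Z1) / (Z2 + Z1)
Numerator: Z2 - Z1 = 1559.2 - 1033.5 = 525.7
Denominator: Z2 + Z1 = 1559.2 + 1033.5 = 2592.7
R = 525.7 / 2592.7 = 0.2028

0.2028


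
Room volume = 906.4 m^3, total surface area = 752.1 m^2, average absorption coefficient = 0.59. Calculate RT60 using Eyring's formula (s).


Given values:
  V = 906.4 m^3, S = 752.1 m^2, alpha = 0.59
Formula: RT60 = 0.161 * V / (-S * ln(1 - alpha))
Compute ln(1 - 0.59) = ln(0.41) = -0.891598
Denominator: -752.1 * -0.891598 = 670.5709
Numerator: 0.161 * 906.4 = 145.9304
RT60 = 145.9304 / 670.5709 = 0.218

0.218 s


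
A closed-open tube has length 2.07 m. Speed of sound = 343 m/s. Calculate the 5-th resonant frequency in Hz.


Given values:
  Tube type: closed-open, L = 2.07 m, c = 343 m/s, n = 5
Formula: f_n = (2n - 1) * c / (4 * L)
Compute 2n - 1 = 2*5 - 1 = 9
Compute 4 * L = 4 * 2.07 = 8.28
f = 9 * 343 / 8.28
f = 372.83

372.83 Hz


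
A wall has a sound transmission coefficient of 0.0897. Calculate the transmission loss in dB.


Given values:
  tau = 0.0897
Formula: TL = 10 * log10(1 / tau)
Compute 1 / tau = 1 / 0.0897 = 11.1483
Compute log10(11.1483) = 1.047209
TL = 10 * 1.047209 = 10.47

10.47 dB


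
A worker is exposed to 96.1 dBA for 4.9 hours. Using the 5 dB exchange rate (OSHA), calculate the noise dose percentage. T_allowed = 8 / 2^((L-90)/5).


Given values:
  L = 96.1 dBA, T = 4.9 hours
Formula: T_allowed = 8 / 2^((L - 90) / 5)
Compute exponent: (96.1 - 90) / 5 = 1.22
Compute 2^(1.22) = 2.329467
T_allowed = 8 / 2.329467 = 3.434262 hours
Dose = (T / T_allowed) * 100
Dose = (4.9 / 3.434262) * 100 = 142.68

142.68 %


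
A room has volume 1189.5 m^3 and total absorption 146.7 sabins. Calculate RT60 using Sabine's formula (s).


Given values:
  V = 1189.5 m^3
  A = 146.7 sabins
Formula: RT60 = 0.161 * V / A
Numerator: 0.161 * 1189.5 = 191.5095
RT60 = 191.5095 / 146.7 = 1.305

1.305 s


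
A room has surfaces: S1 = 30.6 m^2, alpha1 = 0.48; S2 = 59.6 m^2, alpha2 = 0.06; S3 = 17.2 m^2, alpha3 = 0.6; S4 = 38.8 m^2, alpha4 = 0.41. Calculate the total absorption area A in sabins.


Given surfaces:
  Surface 1: 30.6 * 0.48 = 14.688
  Surface 2: 59.6 * 0.06 = 3.576
  Surface 3: 17.2 * 0.6 = 10.32
  Surface 4: 38.8 * 0.41 = 15.908
Formula: A = sum(Si * alpha_i)
A = 14.688 + 3.576 + 10.32 + 15.908
A = 44.49

44.49 sabins


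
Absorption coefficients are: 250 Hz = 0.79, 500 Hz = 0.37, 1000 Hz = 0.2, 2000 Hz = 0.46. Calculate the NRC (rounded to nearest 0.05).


Given values:
  a_250 = 0.79, a_500 = 0.37
  a_1000 = 0.2, a_2000 = 0.46
Formula: NRC = (a250 + a500 + a1000 + a2000) / 4
Sum = 0.79 + 0.37 + 0.2 + 0.46 = 1.82
NRC = 1.82 / 4 = 0.455
Rounded to nearest 0.05: 0.45

0.45


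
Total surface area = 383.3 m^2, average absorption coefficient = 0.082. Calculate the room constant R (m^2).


Given values:
  S = 383.3 m^2, alpha = 0.082
Formula: R = S * alpha / (1 - alpha)
Numerator: 383.3 * 0.082 = 31.4306
Denominator: 1 - 0.082 = 0.918
R = 31.4306 / 0.918 = 34.24

34.24 m^2


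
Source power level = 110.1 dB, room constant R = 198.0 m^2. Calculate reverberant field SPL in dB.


Given values:
  Lw = 110.1 dB, R = 198.0 m^2
Formula: SPL = Lw + 10 * log10(4 / R)
Compute 4 / R = 4 / 198.0 = 0.020202
Compute 10 * log10(0.020202) = -16.9461
SPL = 110.1 + (-16.9461) = 93.15

93.15 dB


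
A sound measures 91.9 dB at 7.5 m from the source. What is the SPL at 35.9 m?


Given values:
  SPL1 = 91.9 dB, r1 = 7.5 m, r2 = 35.9 m
Formula: SPL2 = SPL1 - 20 * log10(r2 / r1)
Compute ratio: r2 / r1 = 35.9 / 7.5 = 4.7867
Compute log10: log10(4.7867) = 0.680036
Compute drop: 20 * 0.680036 = 13.6007
SPL2 = 91.9 - 13.6007 = 78.3

78.3 dB


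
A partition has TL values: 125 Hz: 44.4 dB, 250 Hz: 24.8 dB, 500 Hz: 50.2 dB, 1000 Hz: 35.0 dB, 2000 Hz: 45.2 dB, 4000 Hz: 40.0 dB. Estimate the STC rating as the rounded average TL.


Given TL values at each frequency:
  125 Hz: 44.4 dB
  250 Hz: 24.8 dB
  500 Hz: 50.2 dB
  1000 Hz: 35.0 dB
  2000 Hz: 45.2 dB
  4000 Hz: 40.0 dB
Formula: STC ~ round(average of TL values)
Sum = 44.4 + 24.8 + 50.2 + 35.0 + 45.2 + 40.0 = 239.6
Average = 239.6 / 6 = 39.93
Rounded: 40

40


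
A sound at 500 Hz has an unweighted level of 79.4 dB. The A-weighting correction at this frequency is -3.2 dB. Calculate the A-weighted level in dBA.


Given values:
  SPL = 79.4 dB
  A-weighting at 500 Hz = -3.2 dB
Formula: L_A = SPL + A_weight
L_A = 79.4 + (-3.2)
L_A = 76.2

76.2 dBA


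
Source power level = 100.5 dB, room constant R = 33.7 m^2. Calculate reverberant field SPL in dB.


Given values:
  Lw = 100.5 dB, R = 33.7 m^2
Formula: SPL = Lw + 10 * log10(4 / R)
Compute 4 / R = 4 / 33.7 = 0.118694
Compute 10 * log10(0.118694) = -9.2557
SPL = 100.5 + (-9.2557) = 91.24

91.24 dB


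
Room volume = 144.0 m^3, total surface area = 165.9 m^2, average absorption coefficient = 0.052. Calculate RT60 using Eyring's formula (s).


Given values:
  V = 144.0 m^3, S = 165.9 m^2, alpha = 0.052
Formula: RT60 = 0.161 * V / (-S * ln(1 - alpha))
Compute ln(1 - 0.052) = ln(0.948) = -0.053401
Denominator: -165.9 * -0.053401 = 8.8592
Numerator: 0.161 * 144.0 = 23.184
RT60 = 23.184 / 8.8592 = 2.617

2.617 s


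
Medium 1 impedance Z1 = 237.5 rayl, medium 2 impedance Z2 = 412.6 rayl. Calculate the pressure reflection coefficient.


Given values:
  Z1 = 237.5 rayl, Z2 = 412.6 rayl
Formula: R = (Z2 - Z1) / (Z2 + Z1)
Numerator: Z2 - Z1 = 412.6 - 237.5 = 175.1
Denominator: Z2 + Z1 = 412.6 + 237.5 = 650.1
R = 175.1 / 650.1 = 0.2693

0.2693


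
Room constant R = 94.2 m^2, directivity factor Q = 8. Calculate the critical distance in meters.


Given values:
  R = 94.2 m^2, Q = 8
Formula: d_c = 0.141 * sqrt(Q * R)
Compute Q * R = 8 * 94.2 = 753.6
Compute sqrt(753.6) = 27.4518
d_c = 0.141 * 27.4518 = 3.871

3.871 m


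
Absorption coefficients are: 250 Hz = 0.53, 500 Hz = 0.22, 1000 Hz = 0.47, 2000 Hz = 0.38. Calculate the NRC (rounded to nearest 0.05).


Given values:
  a_250 = 0.53, a_500 = 0.22
  a_1000 = 0.47, a_2000 = 0.38
Formula: NRC = (a250 + a500 + a1000 + a2000) / 4
Sum = 0.53 + 0.22 + 0.47 + 0.38 = 1.6
NRC = 1.6 / 4 = 0.4
Rounded to nearest 0.05: 0.4

0.4


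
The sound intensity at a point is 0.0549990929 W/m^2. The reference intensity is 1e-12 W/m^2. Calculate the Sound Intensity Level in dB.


Given values:
  I = 0.0549990929 W/m^2
  I_ref = 1e-12 W/m^2
Formula: SIL = 10 * log10(I / I_ref)
Compute ratio: I / I_ref = 54999092900
Compute log10: log10(54999092900) = 10.740356
Multiply: SIL = 10 * 10.740356 = 107.4

107.4 dB


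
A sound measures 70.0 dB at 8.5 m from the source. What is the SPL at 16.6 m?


Given values:
  SPL1 = 70.0 dB, r1 = 8.5 m, r2 = 16.6 m
Formula: SPL2 = SPL1 - 20 * log10(r2 / r1)
Compute ratio: r2 / r1 = 16.6 / 8.5 = 1.9529
Compute log10: log10(1.9529) = 0.29068
Compute drop: 20 * 0.29068 = 5.8136
SPL2 = 70.0 - 5.8136 = 64.19

64.19 dB


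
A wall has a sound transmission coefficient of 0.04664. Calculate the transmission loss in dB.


Given values:
  tau = 0.04664
Formula: TL = 10 * log10(1 / tau)
Compute 1 / tau = 1 / 0.04664 = 21.4408
Compute log10(21.4408) = 1.331241
TL = 10 * 1.331241 = 13.31

13.31 dB


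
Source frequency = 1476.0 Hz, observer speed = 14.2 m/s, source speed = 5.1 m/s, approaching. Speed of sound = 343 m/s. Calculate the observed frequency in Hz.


Given values:
  f_s = 1476.0 Hz, v_o = 14.2 m/s, v_s = 5.1 m/s
  Direction: approaching
Formula: f_o = f_s * (c + v_o) / (c - v_s)
Numerator: c + v_o = 343 + 14.2 = 357.2
Denominator: c - v_s = 343 - 5.1 = 337.9
f_o = 1476.0 * 357.2 / 337.9 = 1560.31

1560.31 Hz


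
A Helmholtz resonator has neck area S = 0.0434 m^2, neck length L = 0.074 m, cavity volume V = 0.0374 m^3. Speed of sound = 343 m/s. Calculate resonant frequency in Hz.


Given values:
  S = 0.0434 m^2, L = 0.074 m, V = 0.0374 m^3, c = 343 m/s
Formula: f = (c / (2*pi)) * sqrt(S / (V * L))
Compute V * L = 0.0374 * 0.074 = 0.0027676
Compute S / (V * L) = 0.0434 / 0.0027676 = 15.6815
Compute sqrt(15.6815) = 3.959987
Compute c / (2*pi) = 343 / 6.283185 = 54.590148
f = 54.590148 * 3.959987 = 216.18

216.18 Hz


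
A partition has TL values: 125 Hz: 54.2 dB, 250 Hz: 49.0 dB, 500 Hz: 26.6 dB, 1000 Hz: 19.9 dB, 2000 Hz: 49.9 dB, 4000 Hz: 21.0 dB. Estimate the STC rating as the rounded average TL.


Given TL values at each frequency:
  125 Hz: 54.2 dB
  250 Hz: 49.0 dB
  500 Hz: 26.6 dB
  1000 Hz: 19.9 dB
  2000 Hz: 49.9 dB
  4000 Hz: 21.0 dB
Formula: STC ~ round(average of TL values)
Sum = 54.2 + 49.0 + 26.6 + 19.9 + 49.9 + 21.0 = 220.6
Average = 220.6 / 6 = 36.77
Rounded: 37

37


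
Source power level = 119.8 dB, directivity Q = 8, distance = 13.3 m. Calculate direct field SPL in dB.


Given values:
  Lw = 119.8 dB, Q = 8, r = 13.3 m
Formula: SPL = Lw + 10 * log10(Q / (4 * pi * r^2))
Compute 4 * pi * r^2 = 4 * pi * 13.3^2 = 2222.8653
Compute Q / denom = 8 / 2222.8653 = 0.00359896
Compute 10 * log10(0.00359896) = -24.4382
SPL = 119.8 + (-24.4382) = 95.36

95.36 dB


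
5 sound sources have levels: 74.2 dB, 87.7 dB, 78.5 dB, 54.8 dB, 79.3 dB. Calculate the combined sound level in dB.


Formula: L_total = 10 * log10( sum(10^(Li/10)) )
  Source 1: 10^(74.2/10) = 26302679.919
  Source 2: 10^(87.7/10) = 588843655.3556
  Source 3: 10^(78.5/10) = 70794578.4384
  Source 4: 10^(54.8/10) = 301995.172
  Source 5: 10^(79.3/10) = 85113803.8202
Sum of linear values = 771356712.7052
L_total = 10 * log10(771356712.7052) = 88.87

88.87 dB


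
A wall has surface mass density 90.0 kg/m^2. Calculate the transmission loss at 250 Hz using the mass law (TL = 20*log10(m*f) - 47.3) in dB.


Given values:
  m = 90.0 kg/m^2, f = 250 Hz
Formula: TL = 20 * log10(m * f) - 47.3
Compute m * f = 90.0 * 250 = 22500.0
Compute log10(22500.0) = 4.352183
Compute 20 * 4.352183 = 87.0437
TL = 87.0437 - 47.3 = 39.74

39.74 dB


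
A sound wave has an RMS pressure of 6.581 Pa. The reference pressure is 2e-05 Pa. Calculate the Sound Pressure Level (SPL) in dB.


Given values:
  p = 6.581 Pa
  p_ref = 2e-05 Pa
Formula: SPL = 20 * log10(p / p_ref)
Compute ratio: p / p_ref = 6.581 / 2e-05 = 329050
Compute log10: log10(329050) = 5.517262
Multiply: SPL = 20 * 5.517262 = 110.35

110.35 dB


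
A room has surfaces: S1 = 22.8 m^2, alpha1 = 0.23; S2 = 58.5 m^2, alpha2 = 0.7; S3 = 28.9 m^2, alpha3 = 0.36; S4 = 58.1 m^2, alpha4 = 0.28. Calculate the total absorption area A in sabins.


Given surfaces:
  Surface 1: 22.8 * 0.23 = 5.244
  Surface 2: 58.5 * 0.7 = 40.95
  Surface 3: 28.9 * 0.36 = 10.404
  Surface 4: 58.1 * 0.28 = 16.268
Formula: A = sum(Si * alpha_i)
A = 5.244 + 40.95 + 10.404 + 16.268
A = 72.87

72.87 sabins


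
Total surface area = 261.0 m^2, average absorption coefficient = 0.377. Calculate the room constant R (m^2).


Given values:
  S = 261.0 m^2, alpha = 0.377
Formula: R = S * alpha / (1 - alpha)
Numerator: 261.0 * 0.377 = 98.397
Denominator: 1 - 0.377 = 0.623
R = 98.397 / 0.623 = 157.94

157.94 m^2


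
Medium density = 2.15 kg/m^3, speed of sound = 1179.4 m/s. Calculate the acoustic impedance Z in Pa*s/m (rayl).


Given values:
  rho = 2.15 kg/m^3
  c = 1179.4 m/s
Formula: Z = rho * c
Z = 2.15 * 1179.4
Z = 2535.71

2535.71 rayl


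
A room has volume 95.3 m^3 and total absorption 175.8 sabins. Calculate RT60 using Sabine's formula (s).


Given values:
  V = 95.3 m^3
  A = 175.8 sabins
Formula: RT60 = 0.161 * V / A
Numerator: 0.161 * 95.3 = 15.3433
RT60 = 15.3433 / 175.8 = 0.087

0.087 s


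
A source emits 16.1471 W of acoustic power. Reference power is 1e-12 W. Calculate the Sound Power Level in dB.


Given values:
  W = 16.1471 W
  W_ref = 1e-12 W
Formula: SWL = 10 * log10(W / W_ref)
Compute ratio: W / W_ref = 16147100000000
Compute log10: log10(16147100000000) = 13.208095
Multiply: SWL = 10 * 13.208095 = 132.08

132.08 dB


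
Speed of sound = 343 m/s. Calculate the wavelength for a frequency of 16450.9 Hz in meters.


Given values:
  c = 343 m/s, f = 16450.9 Hz
Formula: lambda = c / f
lambda = 343 / 16450.9
lambda = 0.0208

0.0208 m


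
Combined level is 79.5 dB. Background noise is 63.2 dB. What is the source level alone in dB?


Given values:
  L_total = 79.5 dB, L_bg = 63.2 dB
Formula: L_source = 10 * log10(10^(L_total/10) - 10^(L_bg/10))
Convert to linear:
  10^(79.5/10) = 89125093.8134
  10^(63.2/10) = 2089296.1309
Difference: 89125093.8134 - 2089296.1309 = 87035797.6825
L_source = 10 * log10(87035797.6825) = 79.4

79.4 dB


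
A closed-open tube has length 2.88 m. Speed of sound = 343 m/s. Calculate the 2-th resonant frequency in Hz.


Given values:
  Tube type: closed-open, L = 2.88 m, c = 343 m/s, n = 2
Formula: f_n = (2n - 1) * c / (4 * L)
Compute 2n - 1 = 2*2 - 1 = 3
Compute 4 * L = 4 * 2.88 = 11.52
f = 3 * 343 / 11.52
f = 89.32

89.32 Hz


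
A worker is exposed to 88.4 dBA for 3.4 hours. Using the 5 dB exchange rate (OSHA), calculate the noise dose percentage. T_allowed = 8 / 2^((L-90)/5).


Given values:
  L = 88.4 dBA, T = 3.4 hours
Formula: T_allowed = 8 / 2^((L - 90) / 5)
Compute exponent: (88.4 - 90) / 5 = -0.32
Compute 2^(-0.32) = 0.80107
T_allowed = 8 / 0.80107 = 9.986643 hours
Dose = (T / T_allowed) * 100
Dose = (3.4 / 9.986643) * 100 = 34.05

34.05 %


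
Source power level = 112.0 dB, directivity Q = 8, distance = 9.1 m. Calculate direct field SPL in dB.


Given values:
  Lw = 112.0 dB, Q = 8, r = 9.1 m
Formula: SPL = Lw + 10 * log10(Q / (4 * pi * r^2))
Compute 4 * pi * r^2 = 4 * pi * 9.1^2 = 1040.6212
Compute Q / denom = 8 / 1040.6212 = 0.00768772
Compute 10 * log10(0.00768772) = -21.142
SPL = 112.0 + (-21.142) = 90.86

90.86 dB


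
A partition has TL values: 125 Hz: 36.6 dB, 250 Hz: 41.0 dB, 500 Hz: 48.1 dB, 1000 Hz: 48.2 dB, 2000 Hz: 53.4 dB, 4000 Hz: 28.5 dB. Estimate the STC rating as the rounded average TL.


Given TL values at each frequency:
  125 Hz: 36.6 dB
  250 Hz: 41.0 dB
  500 Hz: 48.1 dB
  1000 Hz: 48.2 dB
  2000 Hz: 53.4 dB
  4000 Hz: 28.5 dB
Formula: STC ~ round(average of TL values)
Sum = 36.6 + 41.0 + 48.1 + 48.2 + 53.4 + 28.5 = 255.8
Average = 255.8 / 6 = 42.63
Rounded: 43

43


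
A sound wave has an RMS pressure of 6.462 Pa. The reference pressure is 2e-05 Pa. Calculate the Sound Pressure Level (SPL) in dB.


Given values:
  p = 6.462 Pa
  p_ref = 2e-05 Pa
Formula: SPL = 20 * log10(p / p_ref)
Compute ratio: p / p_ref = 6.462 / 2e-05 = 323100
Compute log10: log10(323100) = 5.509337
Multiply: SPL = 20 * 5.509337 = 110.19

110.19 dB


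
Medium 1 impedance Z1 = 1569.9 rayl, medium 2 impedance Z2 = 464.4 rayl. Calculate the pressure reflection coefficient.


Given values:
  Z1 = 1569.9 rayl, Z2 = 464.4 rayl
Formula: R = (Z2 - Z1) / (Z2 + Z1)
Numerator: Z2 - Z1 = 464.4 - 1569.9 = -1105.5
Denominator: Z2 + Z1 = 464.4 + 1569.9 = 2034.3
R = -1105.5 / 2034.3 = -0.5434

-0.5434


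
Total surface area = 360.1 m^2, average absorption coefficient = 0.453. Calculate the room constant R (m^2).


Given values:
  S = 360.1 m^2, alpha = 0.453
Formula: R = S * alpha / (1 - alpha)
Numerator: 360.1 * 0.453 = 163.1253
Denominator: 1 - 0.453 = 0.547
R = 163.1253 / 0.547 = 298.22

298.22 m^2


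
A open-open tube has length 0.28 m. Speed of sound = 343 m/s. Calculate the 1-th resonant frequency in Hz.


Given values:
  Tube type: open-open, L = 0.28 m, c = 343 m/s, n = 1
Formula: f_n = n * c / (2 * L)
Compute 2 * L = 2 * 0.28 = 0.56
f = 1 * 343 / 0.56
f = 612.5

612.5 Hz


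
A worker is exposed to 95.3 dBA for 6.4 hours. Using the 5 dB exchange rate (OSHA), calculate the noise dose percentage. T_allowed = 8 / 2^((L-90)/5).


Given values:
  L = 95.3 dBA, T = 6.4 hours
Formula: T_allowed = 8 / 2^((L - 90) / 5)
Compute exponent: (95.3 - 90) / 5 = 1.06
Compute 2^(1.06) = 2.084932
T_allowed = 8 / 2.084932 = 3.837056 hours
Dose = (T / T_allowed) * 100
Dose = (6.4 / 3.837056) * 100 = 166.79

166.79 %


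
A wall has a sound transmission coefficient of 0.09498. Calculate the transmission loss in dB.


Given values:
  tau = 0.09498
Formula: TL = 10 * log10(1 / tau)
Compute 1 / tau = 1 / 0.09498 = 10.5285
Compute log10(10.5285) = 1.022367
TL = 10 * 1.022367 = 10.22

10.22 dB


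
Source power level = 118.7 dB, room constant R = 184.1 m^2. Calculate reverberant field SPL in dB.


Given values:
  Lw = 118.7 dB, R = 184.1 m^2
Formula: SPL = Lw + 10 * log10(4 / R)
Compute 4 / R = 4 / 184.1 = 0.021727
Compute 10 * log10(0.021727) = -16.63
SPL = 118.7 + (-16.63) = 102.07

102.07 dB


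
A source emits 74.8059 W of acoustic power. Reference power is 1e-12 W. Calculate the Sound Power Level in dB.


Given values:
  W = 74.8059 W
  W_ref = 1e-12 W
Formula: SWL = 10 * log10(W / W_ref)
Compute ratio: W / W_ref = 74805900000000
Compute log10: log10(74805900000000) = 13.873936
Multiply: SWL = 10 * 13.873936 = 138.74

138.74 dB


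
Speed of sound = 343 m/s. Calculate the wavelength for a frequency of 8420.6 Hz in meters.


Given values:
  c = 343 m/s, f = 8420.6 Hz
Formula: lambda = c / f
lambda = 343 / 8420.6
lambda = 0.0407

0.0407 m


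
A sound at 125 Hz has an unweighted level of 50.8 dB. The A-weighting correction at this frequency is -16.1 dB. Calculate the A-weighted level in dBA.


Given values:
  SPL = 50.8 dB
  A-weighting at 125 Hz = -16.1 dB
Formula: L_A = SPL + A_weight
L_A = 50.8 + (-16.1)
L_A = 34.7

34.7 dBA


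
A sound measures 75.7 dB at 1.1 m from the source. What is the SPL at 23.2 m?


Given values:
  SPL1 = 75.7 dB, r1 = 1.1 m, r2 = 23.2 m
Formula: SPL2 = SPL1 - 20 * log10(r2 / r1)
Compute ratio: r2 / r1 = 23.2 / 1.1 = 21.0909
Compute log10: log10(21.0909) = 1.324095
Compute drop: 20 * 1.324095 = 26.4819
SPL2 = 75.7 - 26.4819 = 49.22

49.22 dB


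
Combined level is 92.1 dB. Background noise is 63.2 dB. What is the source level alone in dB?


Given values:
  L_total = 92.1 dB, L_bg = 63.2 dB
Formula: L_source = 10 * log10(10^(L_total/10) - 10^(L_bg/10))
Convert to linear:
  10^(92.1/10) = 1621810097.3589
  10^(63.2/10) = 2089296.1309
Difference: 1621810097.3589 - 2089296.1309 = 1619720801.228
L_source = 10 * log10(1619720801.228) = 92.09

92.09 dB


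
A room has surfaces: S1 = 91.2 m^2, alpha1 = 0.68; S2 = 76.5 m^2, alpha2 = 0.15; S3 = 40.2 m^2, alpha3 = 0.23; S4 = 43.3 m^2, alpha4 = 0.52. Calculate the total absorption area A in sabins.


Given surfaces:
  Surface 1: 91.2 * 0.68 = 62.016
  Surface 2: 76.5 * 0.15 = 11.475
  Surface 3: 40.2 * 0.23 = 9.246
  Surface 4: 43.3 * 0.52 = 22.516
Formula: A = sum(Si * alpha_i)
A = 62.016 + 11.475 + 9.246 + 22.516
A = 105.25

105.25 sabins


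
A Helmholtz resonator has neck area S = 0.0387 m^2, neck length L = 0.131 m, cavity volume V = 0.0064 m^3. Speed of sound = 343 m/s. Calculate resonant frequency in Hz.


Given values:
  S = 0.0387 m^2, L = 0.131 m, V = 0.0064 m^3, c = 343 m/s
Formula: f = (c / (2*pi)) * sqrt(S / (V * L))
Compute V * L = 0.0064 * 0.131 = 0.0008384
Compute S / (V * L) = 0.0387 / 0.0008384 = 46.1594
Compute sqrt(46.1594) = 6.794071
Compute c / (2*pi) = 343 / 6.283185 = 54.590148
f = 54.590148 * 6.794071 = 370.89

370.89 Hz


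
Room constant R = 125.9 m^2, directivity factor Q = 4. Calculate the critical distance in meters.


Given values:
  R = 125.9 m^2, Q = 4
Formula: d_c = 0.141 * sqrt(Q * R)
Compute Q * R = 4 * 125.9 = 503.6
Compute sqrt(503.6) = 22.441
d_c = 0.141 * 22.441 = 3.164

3.164 m


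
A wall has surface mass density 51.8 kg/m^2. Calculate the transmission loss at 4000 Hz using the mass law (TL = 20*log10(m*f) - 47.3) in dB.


Given values:
  m = 51.8 kg/m^2, f = 4000 Hz
Formula: TL = 20 * log10(m * f) - 47.3
Compute m * f = 51.8 * 4000 = 207200.0
Compute log10(207200.0) = 5.31639
Compute 20 * 5.31639 = 106.3278
TL = 106.3278 - 47.3 = 59.03

59.03 dB


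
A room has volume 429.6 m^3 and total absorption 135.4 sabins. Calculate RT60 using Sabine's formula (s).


Given values:
  V = 429.6 m^3
  A = 135.4 sabins
Formula: RT60 = 0.161 * V / A
Numerator: 0.161 * 429.6 = 69.1656
RT60 = 69.1656 / 135.4 = 0.511

0.511 s


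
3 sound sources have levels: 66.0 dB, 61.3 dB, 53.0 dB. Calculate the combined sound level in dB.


Formula: L_total = 10 * log10( sum(10^(Li/10)) )
  Source 1: 10^(66.0/10) = 3981071.7055
  Source 2: 10^(61.3/10) = 1348962.8826
  Source 3: 10^(53.0/10) = 199526.2315
Sum of linear values = 5529560.8196
L_total = 10 * log10(5529560.8196) = 67.43

67.43 dB


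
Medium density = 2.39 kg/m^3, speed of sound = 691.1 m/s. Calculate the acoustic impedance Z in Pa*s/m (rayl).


Given values:
  rho = 2.39 kg/m^3
  c = 691.1 m/s
Formula: Z = rho * c
Z = 2.39 * 691.1
Z = 1651.73

1651.73 rayl


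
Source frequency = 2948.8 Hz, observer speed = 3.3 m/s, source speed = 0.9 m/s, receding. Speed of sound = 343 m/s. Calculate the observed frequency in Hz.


Given values:
  f_s = 2948.8 Hz, v_o = 3.3 m/s, v_s = 0.9 m/s
  Direction: receding
Formula: f_o = f_s * (c - v_o) / (c + v_s)
Numerator: c - v_o = 343 - 3.3 = 339.7
Denominator: c + v_s = 343 + 0.9 = 343.9
f_o = 2948.8 * 339.7 / 343.9 = 2912.79

2912.79 Hz


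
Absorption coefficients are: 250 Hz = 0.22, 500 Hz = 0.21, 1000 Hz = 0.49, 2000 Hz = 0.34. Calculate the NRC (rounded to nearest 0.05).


Given values:
  a_250 = 0.22, a_500 = 0.21
  a_1000 = 0.49, a_2000 = 0.34
Formula: NRC = (a250 + a500 + a1000 + a2000) / 4
Sum = 0.22 + 0.21 + 0.49 + 0.34 = 1.26
NRC = 1.26 / 4 = 0.315
Rounded to nearest 0.05: 0.3

0.3


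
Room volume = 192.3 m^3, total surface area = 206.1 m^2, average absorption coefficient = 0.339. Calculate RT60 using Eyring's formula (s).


Given values:
  V = 192.3 m^3, S = 206.1 m^2, alpha = 0.339
Formula: RT60 = 0.161 * V / (-S * ln(1 - alpha))
Compute ln(1 - 0.339) = ln(0.661) = -0.414001
Denominator: -206.1 * -0.414001 = 85.3256
Numerator: 0.161 * 192.3 = 30.9603
RT60 = 30.9603 / 85.3256 = 0.363

0.363 s


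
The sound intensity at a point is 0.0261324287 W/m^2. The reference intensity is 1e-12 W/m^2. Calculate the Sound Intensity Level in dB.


Given values:
  I = 0.0261324287 W/m^2
  I_ref = 1e-12 W/m^2
Formula: SIL = 10 * log10(I / I_ref)
Compute ratio: I / I_ref = 26132428700
Compute log10: log10(26132428700) = 10.41718
Multiply: SIL = 10 * 10.41718 = 104.17

104.17 dB


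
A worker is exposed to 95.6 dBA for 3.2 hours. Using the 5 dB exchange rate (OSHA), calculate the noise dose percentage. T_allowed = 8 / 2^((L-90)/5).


Given values:
  L = 95.6 dBA, T = 3.2 hours
Formula: T_allowed = 8 / 2^((L - 90) / 5)
Compute exponent: (95.6 - 90) / 5 = 1.12
Compute 2^(1.12) = 2.17347
T_allowed = 8 / 2.17347 = 3.68075 hours
Dose = (T / T_allowed) * 100
Dose = (3.2 / 3.68075) * 100 = 86.94

86.94 %


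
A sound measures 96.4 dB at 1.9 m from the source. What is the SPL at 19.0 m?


Given values:
  SPL1 = 96.4 dB, r1 = 1.9 m, r2 = 19.0 m
Formula: SPL2 = SPL1 - 20 * log10(r2 / r1)
Compute ratio: r2 / r1 = 19.0 / 1.9 = 10.0
Compute log10: log10(10.0) = 1.0
Compute drop: 20 * 1.0 = 20.0
SPL2 = 96.4 - 20.0 = 76.4

76.4 dB


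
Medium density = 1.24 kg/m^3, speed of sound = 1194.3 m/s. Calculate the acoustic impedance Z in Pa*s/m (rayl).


Given values:
  rho = 1.24 kg/m^3
  c = 1194.3 m/s
Formula: Z = rho * c
Z = 1.24 * 1194.3
Z = 1480.93

1480.93 rayl


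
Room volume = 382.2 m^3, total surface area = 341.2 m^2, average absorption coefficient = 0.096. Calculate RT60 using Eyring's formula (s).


Given values:
  V = 382.2 m^3, S = 341.2 m^2, alpha = 0.096
Formula: RT60 = 0.161 * V / (-S * ln(1 - alpha))
Compute ln(1 - 0.096) = ln(0.904) = -0.100926
Denominator: -341.2 * -0.100926 = 34.436
Numerator: 0.161 * 382.2 = 61.5342
RT60 = 61.5342 / 34.436 = 1.787

1.787 s


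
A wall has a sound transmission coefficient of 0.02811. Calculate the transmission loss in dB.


Given values:
  tau = 0.02811
Formula: TL = 10 * log10(1 / tau)
Compute 1 / tau = 1 / 0.02811 = 35.5745
Compute log10(35.5745) = 1.551139
TL = 10 * 1.551139 = 15.51

15.51 dB


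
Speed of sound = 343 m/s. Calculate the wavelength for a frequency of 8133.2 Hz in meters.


Given values:
  c = 343 m/s, f = 8133.2 Hz
Formula: lambda = c / f
lambda = 343 / 8133.2
lambda = 0.0422

0.0422 m


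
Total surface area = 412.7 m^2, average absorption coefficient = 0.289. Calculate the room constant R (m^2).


Given values:
  S = 412.7 m^2, alpha = 0.289
Formula: R = S * alpha / (1 - alpha)
Numerator: 412.7 * 0.289 = 119.2703
Denominator: 1 - 0.289 = 0.711
R = 119.2703 / 0.711 = 167.75

167.75 m^2


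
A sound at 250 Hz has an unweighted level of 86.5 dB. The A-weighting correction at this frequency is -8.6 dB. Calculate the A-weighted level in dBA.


Given values:
  SPL = 86.5 dB
  A-weighting at 250 Hz = -8.6 dB
Formula: L_A = SPL + A_weight
L_A = 86.5 + (-8.6)
L_A = 77.9

77.9 dBA


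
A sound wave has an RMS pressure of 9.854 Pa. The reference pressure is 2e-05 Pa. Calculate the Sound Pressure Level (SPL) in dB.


Given values:
  p = 9.854 Pa
  p_ref = 2e-05 Pa
Formula: SPL = 20 * log10(p / p_ref)
Compute ratio: p / p_ref = 9.854 / 2e-05 = 492700
Compute log10: log10(492700) = 5.692583
Multiply: SPL = 20 * 5.692583 = 113.85

113.85 dB


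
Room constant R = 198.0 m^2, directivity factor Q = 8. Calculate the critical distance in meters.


Given values:
  R = 198.0 m^2, Q = 8
Formula: d_c = 0.141 * sqrt(Q * R)
Compute Q * R = 8 * 198.0 = 1584.0
Compute sqrt(1584.0) = 39.7995
d_c = 0.141 * 39.7995 = 5.612

5.612 m


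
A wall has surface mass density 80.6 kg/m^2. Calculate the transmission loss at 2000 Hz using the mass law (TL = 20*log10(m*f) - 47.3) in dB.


Given values:
  m = 80.6 kg/m^2, f = 2000 Hz
Formula: TL = 20 * log10(m * f) - 47.3
Compute m * f = 80.6 * 2000 = 161200.0
Compute log10(161200.0) = 5.207365
Compute 20 * 5.207365 = 104.1473
TL = 104.1473 - 47.3 = 56.85

56.85 dB


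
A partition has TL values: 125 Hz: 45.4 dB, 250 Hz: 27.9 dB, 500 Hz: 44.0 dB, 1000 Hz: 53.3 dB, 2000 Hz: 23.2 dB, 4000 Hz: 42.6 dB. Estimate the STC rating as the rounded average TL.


Given TL values at each frequency:
  125 Hz: 45.4 dB
  250 Hz: 27.9 dB
  500 Hz: 44.0 dB
  1000 Hz: 53.3 dB
  2000 Hz: 23.2 dB
  4000 Hz: 42.6 dB
Formula: STC ~ round(average of TL values)
Sum = 45.4 + 27.9 + 44.0 + 53.3 + 23.2 + 42.6 = 236.4
Average = 236.4 / 6 = 39.4
Rounded: 39

39


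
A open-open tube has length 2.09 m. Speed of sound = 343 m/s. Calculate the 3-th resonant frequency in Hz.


Given values:
  Tube type: open-open, L = 2.09 m, c = 343 m/s, n = 3
Formula: f_n = n * c / (2 * L)
Compute 2 * L = 2 * 2.09 = 4.18
f = 3 * 343 / 4.18
f = 246.17

246.17 Hz
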